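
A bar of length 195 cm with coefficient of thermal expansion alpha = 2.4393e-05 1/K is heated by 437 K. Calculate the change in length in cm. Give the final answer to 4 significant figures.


dL = L0 * alpha * dT
dL = 195 * 2.4393e-05 * 437
dL = 2.079 cm


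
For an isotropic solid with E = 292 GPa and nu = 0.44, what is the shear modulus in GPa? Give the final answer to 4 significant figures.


G = E / (2*(1+nu))
G = 292 / (2*(1+0.44))
G = 101.4 GPa


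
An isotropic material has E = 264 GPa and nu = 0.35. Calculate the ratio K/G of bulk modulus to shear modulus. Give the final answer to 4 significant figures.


G = E / (2*(1+nu))
G = 264 / (2*(1+0.35)) = 97.7778 GPa
K = E / (3*(1-2*nu))
K = 264 / (3*(1-2*0.35)) = 293.333 GPa
K/G = 293.333 / 97.7778 = 3


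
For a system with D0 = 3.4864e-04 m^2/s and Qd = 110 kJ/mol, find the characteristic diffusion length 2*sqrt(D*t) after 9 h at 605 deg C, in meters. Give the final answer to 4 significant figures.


Step 1: D = D0 * exp(-Qd/(R*T))
T = 878.15 K
D = 3.4864e-04 * exp(-110e3 / (8.314 * 878.15)) = 9.97828e-11 m^2/s
Step 2: L = 2*sqrt(D*t)
t = 9 h = 32400 s
L = 2*sqrt(9.97828e-11 * 32400) = 3.596e-03 m


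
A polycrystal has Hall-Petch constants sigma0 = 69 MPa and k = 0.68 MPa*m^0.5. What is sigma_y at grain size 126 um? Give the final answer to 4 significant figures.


sigma_y = sigma0 + k / sqrt(d)
d = 126 um = 1.26e-04 m
sigma_y = 69 + 0.68 / sqrt(1.26e-04)
sigma_y = 129.6 MPa


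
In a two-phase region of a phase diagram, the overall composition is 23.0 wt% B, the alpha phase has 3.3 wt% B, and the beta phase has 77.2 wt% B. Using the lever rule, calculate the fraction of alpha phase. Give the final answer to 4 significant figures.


f_alpha = (C_beta - C0) / (C_beta - C_alpha)
f_alpha = (77.2 - 23.0) / (77.2 - 3.3)
f_alpha = 0.7334


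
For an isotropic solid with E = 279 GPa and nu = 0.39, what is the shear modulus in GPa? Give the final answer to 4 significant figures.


G = E / (2*(1+nu))
G = 279 / (2*(1+0.39))
G = 100.4 GPa


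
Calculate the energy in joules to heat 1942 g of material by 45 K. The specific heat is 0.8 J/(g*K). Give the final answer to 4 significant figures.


Q = m * cp * dT
Q = 1942 * 0.8 * 45
Q = 69910 J


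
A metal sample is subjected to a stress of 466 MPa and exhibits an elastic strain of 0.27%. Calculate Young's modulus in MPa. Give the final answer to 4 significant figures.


E = sigma / epsilon
epsilon = 0.27% = 2.7e-03
E = 466 / 2.7e-03
E = 172600 MPa


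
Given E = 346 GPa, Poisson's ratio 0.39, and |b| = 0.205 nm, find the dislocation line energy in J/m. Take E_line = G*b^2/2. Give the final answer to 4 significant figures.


Step 1: G = E / (2*(1+nu))
G = 346 / (2*(1+0.39)) = 124.46 GPa = 1.2446e+11 Pa
Step 2: E_line = G*b^2/2
b = 0.205 nm = 2.05e-10 m
E_line = 0.5 * 1.2446e+11 * (2.05e-10)^2 = 2.615e-09 J/m


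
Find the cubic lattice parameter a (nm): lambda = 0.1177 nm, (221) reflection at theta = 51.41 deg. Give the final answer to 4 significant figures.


d = lambda / (2*sin(theta))
d = 0.1177 / (2*sin(51.41 deg))
d = 0.0752914 nm
a = d * sqrt(h^2+k^2+l^2) = 0.0752914 * sqrt(9)
a = 0.2259 nm


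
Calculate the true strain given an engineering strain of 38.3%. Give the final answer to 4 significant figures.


epsilon_true = ln(1 + epsilon_eng)
epsilon_true = ln(1 + 0.383)
epsilon_true = 0.3243


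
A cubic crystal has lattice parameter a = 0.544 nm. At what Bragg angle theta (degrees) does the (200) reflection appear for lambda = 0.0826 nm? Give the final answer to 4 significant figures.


d = a / sqrt(h^2+k^2+l^2)
d = 0.544 / sqrt(4) = 0.272 nm
lambda = 2*d*sin(theta)  =>  sin(theta) = lambda / (2*d)
sin(theta) = 0.0826 / (2 * 0.272) = 0.151838
theta = 8.733 deg


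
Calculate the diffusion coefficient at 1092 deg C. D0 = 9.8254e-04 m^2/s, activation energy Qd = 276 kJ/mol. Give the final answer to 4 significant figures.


D = D0 * exp(-Qd / (R*T))
T = 1365.15 K
D = 9.8254e-04 * exp(-276e3 / (8.314 * 1365.15))
D = 2.7e-14 m^2/s


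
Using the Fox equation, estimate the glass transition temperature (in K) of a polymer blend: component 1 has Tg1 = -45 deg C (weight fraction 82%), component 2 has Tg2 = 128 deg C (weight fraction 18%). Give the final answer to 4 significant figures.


1/Tg = w1/Tg1 + w2/Tg2 (in Kelvin)
Tg1 = 228.15 K, Tg2 = 401.15 K
1/Tg = 0.82/228.15 + 0.18/401.15
Tg = 247.4 K


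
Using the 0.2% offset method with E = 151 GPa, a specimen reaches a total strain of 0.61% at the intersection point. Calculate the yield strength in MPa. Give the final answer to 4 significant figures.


Offset strain = 0.002
Elastic strain at yield = total_strain - offset = 6.1e-03 - 0.002 = 4.1e-03
sigma_y = E * elastic_strain = 151000 * 4.1e-03
sigma_y = 619.1 MPa


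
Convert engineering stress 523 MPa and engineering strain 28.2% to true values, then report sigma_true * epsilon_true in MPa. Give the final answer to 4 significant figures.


sigma_true = sigma_eng * (1 + epsilon_eng)
sigma_true = 523 * (1 + 0.282) = 670.486 MPa
epsilon_true = ln(1 + epsilon_eng)
epsilon_true = ln(1 + 0.282) = 0.248421
sigma_true * epsilon_true = 670.486 * 0.248421 = 166.6 MPa


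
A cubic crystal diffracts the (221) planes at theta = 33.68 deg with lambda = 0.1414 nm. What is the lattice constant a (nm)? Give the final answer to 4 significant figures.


d = lambda / (2*sin(theta))
d = 0.1414 / (2*sin(33.68 deg))
d = 0.12749 nm
a = d * sqrt(h^2+k^2+l^2) = 0.12749 * sqrt(9)
a = 0.3825 nm


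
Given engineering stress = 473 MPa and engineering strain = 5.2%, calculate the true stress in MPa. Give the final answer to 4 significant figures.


sigma_true = sigma_eng * (1 + epsilon_eng)
sigma_true = 473 * (1 + 0.052)
sigma_true = 497.6 MPa


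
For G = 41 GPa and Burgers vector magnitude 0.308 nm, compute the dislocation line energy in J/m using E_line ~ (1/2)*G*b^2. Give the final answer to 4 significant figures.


E = G*b^2/2
b = 0.308 nm = 3.08e-10 m
G = 41 GPa = 4.1e+10 Pa
E = 0.5 * 4.1e+10 * (3.08e-10)^2
E = 1.945e-09 J/m


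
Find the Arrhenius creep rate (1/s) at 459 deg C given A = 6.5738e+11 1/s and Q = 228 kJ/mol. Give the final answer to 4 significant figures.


rate = A * exp(-Q / (R*T))
T = 459 + 273.15 = 732.15 K
rate = 6.5738e+11 * exp(-228e3 / (8.314 * 732.15))
rate = 3.554e-05 1/s


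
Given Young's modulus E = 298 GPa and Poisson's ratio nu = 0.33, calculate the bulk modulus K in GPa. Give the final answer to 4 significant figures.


K = E / (3*(1-2*nu))
K = 298 / (3*(1-2*0.33))
K = 292.2 GPa


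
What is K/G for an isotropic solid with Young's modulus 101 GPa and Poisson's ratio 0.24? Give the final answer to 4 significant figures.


G = E / (2*(1+nu))
G = 101 / (2*(1+0.24)) = 40.7258 GPa
K = E / (3*(1-2*nu))
K = 101 / (3*(1-2*0.24)) = 64.7436 GPa
K/G = 64.7436 / 40.7258 = 1.59


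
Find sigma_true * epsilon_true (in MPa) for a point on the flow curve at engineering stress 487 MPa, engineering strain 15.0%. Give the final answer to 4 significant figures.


sigma_true = sigma_eng * (1 + epsilon_eng)
sigma_true = 487 * (1 + 0.15) = 560.05 MPa
epsilon_true = ln(1 + epsilon_eng)
epsilon_true = ln(1 + 0.15) = 0.139762
sigma_true * epsilon_true = 560.05 * 0.139762 = 78.27 MPa


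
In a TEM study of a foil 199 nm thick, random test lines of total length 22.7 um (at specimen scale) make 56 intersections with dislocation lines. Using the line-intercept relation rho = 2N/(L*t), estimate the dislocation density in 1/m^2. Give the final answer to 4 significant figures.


rho = 2N / (L * t)
L = 22.7 um = 2.27e-05 m, t = 199 nm = 1.99e-07 m
rho = 2 * 56 / (2.27e-05 * 1.99e-07)
rho = 2.479e+13 1/m^2


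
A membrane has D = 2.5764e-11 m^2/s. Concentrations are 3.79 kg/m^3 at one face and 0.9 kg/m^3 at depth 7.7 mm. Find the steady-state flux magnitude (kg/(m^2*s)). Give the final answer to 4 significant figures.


J = -D * (dC/dx) = D * (C1 - C2) / dx
J = 2.5764e-11 * (3.79 - 0.9) / 7.7e-03
J = 9.67e-09 kg/(m^2*s)


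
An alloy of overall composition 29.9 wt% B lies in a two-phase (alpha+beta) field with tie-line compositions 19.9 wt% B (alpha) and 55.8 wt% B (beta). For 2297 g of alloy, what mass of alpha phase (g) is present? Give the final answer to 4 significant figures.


f_alpha = (C_beta - C0) / (C_beta - C_alpha)
f_alpha = (55.8 - 29.9) / (55.8 - 19.9) = 0.721448
m_alpha = f_alpha * m_total = 0.721448 * 2297 = 1657 g


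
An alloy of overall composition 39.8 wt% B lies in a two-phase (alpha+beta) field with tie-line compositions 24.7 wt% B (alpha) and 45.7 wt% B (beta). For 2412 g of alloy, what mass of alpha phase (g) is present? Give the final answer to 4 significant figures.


f_alpha = (C_beta - C0) / (C_beta - C_alpha)
f_alpha = (45.7 - 39.8) / (45.7 - 24.7) = 0.280952
m_alpha = f_alpha * m_total = 0.280952 * 2412 = 677.7 g


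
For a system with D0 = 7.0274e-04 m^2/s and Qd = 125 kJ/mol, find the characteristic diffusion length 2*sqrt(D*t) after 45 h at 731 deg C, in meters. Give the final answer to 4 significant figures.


Step 1: D = D0 * exp(-Qd/(R*T))
T = 1004.15 K
D = 7.0274e-04 * exp(-125e3 / (8.314 * 1004.15)) = 2.2091e-10 m^2/s
Step 2: L = 2*sqrt(D*t)
t = 45 h = 162000 s
L = 2*sqrt(2.2091e-10 * 162000) = 0.01196 m


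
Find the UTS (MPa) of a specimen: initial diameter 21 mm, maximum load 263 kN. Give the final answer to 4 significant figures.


A0 = pi*(d/2)^2 = pi*(21/2)^2 = 346.361 mm^2
UTS = F_max / A0 = 263*1000 / 346.361
UTS = 759.3 MPa


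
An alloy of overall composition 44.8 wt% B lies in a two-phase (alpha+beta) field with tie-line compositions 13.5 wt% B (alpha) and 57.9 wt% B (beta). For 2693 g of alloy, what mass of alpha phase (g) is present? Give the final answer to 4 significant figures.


f_alpha = (C_beta - C0) / (C_beta - C_alpha)
f_alpha = (57.9 - 44.8) / (57.9 - 13.5) = 0.295045
m_alpha = f_alpha * m_total = 0.295045 * 2693 = 794.6 g


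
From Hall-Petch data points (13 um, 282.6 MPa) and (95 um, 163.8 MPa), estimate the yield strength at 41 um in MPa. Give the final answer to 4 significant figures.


sigma_y = sigma0 + k / sqrt(d)
1/sqrt(d1) = 1/sqrt(1.3e-05) = 277.35;  1/sqrt(d2) = 102.598
k = (sigma1 - sigma2) / (1/sqrt(d1) - 1/sqrt(d2)) = (282.6 - 163.8) / (277.35 - 102.598) = 0.67982 MPa*m^0.5
sigma0 = sigma1 - k/sqrt(d1) = 282.6 - 0.67982*277.35 = 94.052 MPa
sigma_y(d3) = 94.052 + 0.67982 / sqrt(4.1e-05) = 200.2 MPa


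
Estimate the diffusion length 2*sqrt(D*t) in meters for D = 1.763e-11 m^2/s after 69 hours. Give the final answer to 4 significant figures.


t = 69 hr = 248400 s
Diffusion length = 2*sqrt(D*t)
= 2*sqrt(1.763e-11 * 248400)
= 4.185e-03 m


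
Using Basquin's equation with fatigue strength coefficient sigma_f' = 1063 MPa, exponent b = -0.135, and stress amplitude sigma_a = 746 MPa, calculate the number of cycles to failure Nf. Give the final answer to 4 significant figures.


sigma_a = sigma_f' * (2*Nf)^b
2*Nf = (sigma_a / sigma_f')^(1/b)
2*Nf = (746 / 1063)^(1/-0.135)
2*Nf = 13.779
Nf = 6.89 cycles


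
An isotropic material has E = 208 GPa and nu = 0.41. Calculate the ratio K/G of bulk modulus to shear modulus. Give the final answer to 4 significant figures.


G = E / (2*(1+nu))
G = 208 / (2*(1+0.41)) = 73.7589 GPa
K = E / (3*(1-2*nu))
K = 208 / (3*(1-2*0.41)) = 385.185 GPa
K/G = 385.185 / 73.7589 = 5.222


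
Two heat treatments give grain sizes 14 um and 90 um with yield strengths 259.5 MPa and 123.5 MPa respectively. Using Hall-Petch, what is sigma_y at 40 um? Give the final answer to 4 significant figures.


sigma_y = sigma0 + k / sqrt(d)
1/sqrt(d1) = 1/sqrt(1.4e-05) = 267.261;  1/sqrt(d2) = 105.409
k = (sigma1 - sigma2) / (1/sqrt(d1) - 1/sqrt(d2)) = (259.5 - 123.5) / (267.261 - 105.409) = 0.840274 MPa*m^0.5
sigma0 = sigma1 - k/sqrt(d1) = 259.5 - 0.840274*267.261 = 34.9274 MPa
sigma_y(d3) = 34.9274 + 0.840274 / sqrt(4e-05) = 167.8 MPa


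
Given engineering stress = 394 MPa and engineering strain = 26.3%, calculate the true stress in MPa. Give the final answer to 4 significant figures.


sigma_true = sigma_eng * (1 + epsilon_eng)
sigma_true = 394 * (1 + 0.263)
sigma_true = 497.6 MPa


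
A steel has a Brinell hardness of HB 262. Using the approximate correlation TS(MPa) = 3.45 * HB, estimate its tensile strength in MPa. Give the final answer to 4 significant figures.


TS (MPa) = 3.45 * HB
TS = 3.45 * 262
TS = 903.9 MPa


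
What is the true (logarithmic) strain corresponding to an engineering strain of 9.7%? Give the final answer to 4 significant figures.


epsilon_true = ln(1 + epsilon_eng)
epsilon_true = ln(1 + 0.097)
epsilon_true = 0.09258


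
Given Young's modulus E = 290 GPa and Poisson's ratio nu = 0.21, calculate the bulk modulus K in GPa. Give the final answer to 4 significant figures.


K = E / (3*(1-2*nu))
K = 290 / (3*(1-2*0.21))
K = 166.7 GPa


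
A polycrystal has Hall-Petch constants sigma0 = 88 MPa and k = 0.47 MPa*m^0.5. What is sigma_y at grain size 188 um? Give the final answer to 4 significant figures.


sigma_y = sigma0 + k / sqrt(d)
d = 188 um = 1.88e-04 m
sigma_y = 88 + 0.47 / sqrt(1.88e-04)
sigma_y = 122.3 MPa


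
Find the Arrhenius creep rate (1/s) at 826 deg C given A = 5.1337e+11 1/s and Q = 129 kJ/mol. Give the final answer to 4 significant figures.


rate = A * exp(-Q / (R*T))
T = 826 + 273.15 = 1099.15 K
rate = 5.1337e+11 * exp(-129e3 / (8.314 * 1099.15))
rate = 380000 1/s


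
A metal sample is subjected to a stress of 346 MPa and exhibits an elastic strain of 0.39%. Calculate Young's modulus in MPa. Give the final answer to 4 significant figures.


E = sigma / epsilon
epsilon = 0.39% = 3.9e-03
E = 346 / 3.9e-03
E = 88720 MPa


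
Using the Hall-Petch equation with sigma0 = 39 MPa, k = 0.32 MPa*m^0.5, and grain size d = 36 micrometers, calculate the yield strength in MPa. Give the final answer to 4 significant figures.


sigma_y = sigma0 + k / sqrt(d)
d = 36 um = 3.6e-05 m
sigma_y = 39 + 0.32 / sqrt(3.6e-05)
sigma_y = 92.33 MPa


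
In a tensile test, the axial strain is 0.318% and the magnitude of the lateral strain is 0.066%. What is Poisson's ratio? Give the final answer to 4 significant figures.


nu = -epsilon_lat / epsilon_axial
Lateral strain is contraction (negative), so using magnitudes:
nu = 0.066 / 0.318
nu = 0.2075


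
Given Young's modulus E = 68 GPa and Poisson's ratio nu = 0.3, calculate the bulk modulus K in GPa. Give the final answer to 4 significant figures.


K = E / (3*(1-2*nu))
K = 68 / (3*(1-2*0.3))
K = 56.67 GPa


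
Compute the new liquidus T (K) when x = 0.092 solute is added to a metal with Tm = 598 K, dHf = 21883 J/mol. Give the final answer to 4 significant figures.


dT = R*Tm^2*x / dHf
dT = 8.314 * 598^2 * 0.092 / 21883
dT = 12.4995 K
T_new = 598 - 12.4995 = 585.5 K


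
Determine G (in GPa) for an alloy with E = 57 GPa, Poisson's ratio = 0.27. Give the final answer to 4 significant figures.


G = E / (2*(1+nu))
G = 57 / (2*(1+0.27))
G = 22.44 GPa


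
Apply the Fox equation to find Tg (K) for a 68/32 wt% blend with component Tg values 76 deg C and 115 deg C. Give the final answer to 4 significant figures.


1/Tg = w1/Tg1 + w2/Tg2 (in Kelvin)
Tg1 = 349.15 K, Tg2 = 388.15 K
1/Tg = 0.68/349.15 + 0.32/388.15
Tg = 360.7 K


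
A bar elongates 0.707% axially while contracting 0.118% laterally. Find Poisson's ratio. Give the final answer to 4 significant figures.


nu = -epsilon_lat / epsilon_axial
Lateral strain is contraction (negative), so using magnitudes:
nu = 0.118 / 0.707
nu = 0.1669


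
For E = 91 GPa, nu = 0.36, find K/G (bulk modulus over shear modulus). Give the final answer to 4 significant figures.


G = E / (2*(1+nu))
G = 91 / (2*(1+0.36)) = 33.4559 GPa
K = E / (3*(1-2*nu))
K = 91 / (3*(1-2*0.36)) = 108.333 GPa
K/G = 108.333 / 33.4559 = 3.238


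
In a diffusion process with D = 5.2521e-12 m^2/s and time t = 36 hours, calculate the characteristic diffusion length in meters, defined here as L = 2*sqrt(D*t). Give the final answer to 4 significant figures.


t = 36 hr = 129600 s
Diffusion length = 2*sqrt(D*t)
= 2*sqrt(5.2521e-12 * 129600)
= 1.65e-03 m


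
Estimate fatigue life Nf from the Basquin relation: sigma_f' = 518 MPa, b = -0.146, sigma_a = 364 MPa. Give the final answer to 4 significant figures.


sigma_a = sigma_f' * (2*Nf)^b
2*Nf = (sigma_a / sigma_f')^(1/b)
2*Nf = (364 / 518)^(1/-0.146)
2*Nf = 11.2075
Nf = 5.604 cycles


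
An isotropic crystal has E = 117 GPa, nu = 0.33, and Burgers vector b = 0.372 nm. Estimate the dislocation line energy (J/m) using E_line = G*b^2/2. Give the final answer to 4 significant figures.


Step 1: G = E / (2*(1+nu))
G = 117 / (2*(1+0.33)) = 43.985 GPa = 4.3985e+10 Pa
Step 2: E_line = G*b^2/2
b = 0.372 nm = 3.72e-10 m
E_line = 0.5 * 4.3985e+10 * (3.72e-10)^2 = 3.043e-09 J/m


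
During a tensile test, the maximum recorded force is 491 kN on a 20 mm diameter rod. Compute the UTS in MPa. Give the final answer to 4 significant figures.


A0 = pi*(d/2)^2 = pi*(20/2)^2 = 314.159 mm^2
UTS = F_max / A0 = 491*1000 / 314.159
UTS = 1563 MPa


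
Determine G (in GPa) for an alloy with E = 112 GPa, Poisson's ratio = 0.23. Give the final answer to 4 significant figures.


G = E / (2*(1+nu))
G = 112 / (2*(1+0.23))
G = 45.53 GPa


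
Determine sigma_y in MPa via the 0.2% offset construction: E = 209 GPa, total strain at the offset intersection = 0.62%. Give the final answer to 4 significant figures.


Offset strain = 0.002
Elastic strain at yield = total_strain - offset = 6.2e-03 - 0.002 = 4.2e-03
sigma_y = E * elastic_strain = 209000 * 4.2e-03
sigma_y = 877.8 MPa


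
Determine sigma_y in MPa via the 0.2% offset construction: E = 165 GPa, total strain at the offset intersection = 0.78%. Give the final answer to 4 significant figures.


Offset strain = 0.002
Elastic strain at yield = total_strain - offset = 7.8e-03 - 0.002 = 5.8e-03
sigma_y = E * elastic_strain = 165000 * 5.8e-03
sigma_y = 957 MPa


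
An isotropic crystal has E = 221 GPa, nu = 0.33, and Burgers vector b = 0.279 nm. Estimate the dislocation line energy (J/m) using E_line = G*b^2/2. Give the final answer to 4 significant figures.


Step 1: G = E / (2*(1+nu))
G = 221 / (2*(1+0.33)) = 83.0827 GPa = 8.30827e+10 Pa
Step 2: E_line = G*b^2/2
b = 0.279 nm = 2.79e-10 m
E_line = 0.5 * 8.30827e+10 * (2.79e-10)^2 = 3.234e-09 J/m


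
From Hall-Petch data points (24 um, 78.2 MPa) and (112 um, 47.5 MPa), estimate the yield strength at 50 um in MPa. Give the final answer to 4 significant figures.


sigma_y = sigma0 + k / sqrt(d)
1/sqrt(d1) = 1/sqrt(2.4e-05) = 204.124;  1/sqrt(d2) = 94.4911
k = (sigma1 - sigma2) / (1/sqrt(d1) - 1/sqrt(d2)) = (78.2 - 47.5) / (204.124 - 94.4911) = 0.280025 MPa*m^0.5
sigma0 = sigma1 - k/sqrt(d1) = 78.2 - 0.280025*204.124 = 21.0401 MPa
sigma_y(d3) = 21.0401 + 0.280025 / sqrt(5e-05) = 60.64 MPa


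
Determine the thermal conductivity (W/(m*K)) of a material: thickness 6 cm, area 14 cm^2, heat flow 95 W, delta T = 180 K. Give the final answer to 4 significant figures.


k = Q*L / (A*dT)
L = 0.06 m, A = 1.4e-03 m^2
k = 95 * 0.06 / (1.4e-03 * 180)
k = 22.62 W/(m*K)


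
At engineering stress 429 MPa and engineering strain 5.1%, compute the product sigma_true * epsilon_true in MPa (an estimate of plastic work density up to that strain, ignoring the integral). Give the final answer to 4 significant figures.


sigma_true = sigma_eng * (1 + epsilon_eng)
sigma_true = 429 * (1 + 0.051) = 450.879 MPa
epsilon_true = ln(1 + epsilon_eng)
epsilon_true = ln(1 + 0.051) = 0.0497421
sigma_true * epsilon_true = 450.879 * 0.0497421 = 22.43 MPa


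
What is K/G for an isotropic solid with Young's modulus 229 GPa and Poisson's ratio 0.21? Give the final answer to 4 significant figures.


G = E / (2*(1+nu))
G = 229 / (2*(1+0.21)) = 94.6281 GPa
K = E / (3*(1-2*nu))
K = 229 / (3*(1-2*0.21)) = 131.609 GPa
K/G = 131.609 / 94.6281 = 1.391


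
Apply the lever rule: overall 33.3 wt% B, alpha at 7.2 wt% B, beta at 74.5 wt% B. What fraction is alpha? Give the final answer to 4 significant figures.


f_alpha = (C_beta - C0) / (C_beta - C_alpha)
f_alpha = (74.5 - 33.3) / (74.5 - 7.2)
f_alpha = 0.6122


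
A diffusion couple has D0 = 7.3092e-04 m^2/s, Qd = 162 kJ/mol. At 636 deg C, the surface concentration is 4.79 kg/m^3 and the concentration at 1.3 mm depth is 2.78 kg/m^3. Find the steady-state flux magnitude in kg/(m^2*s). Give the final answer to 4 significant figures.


Step 1: D = D0 * exp(-Qd/(R*T))
T = 636 + 273.15 = 909.15 K
D = 7.3092e-04 * exp(-162e3 / (8.314 * 909.15)) = 3.59688e-13 m^2/s
Step 2: J = D * (C1 - C2) / dx
J = 3.59688e-13 * (4.79 - 2.78) / 1.3e-03
J = 5.561e-10 kg/(m^2*s)


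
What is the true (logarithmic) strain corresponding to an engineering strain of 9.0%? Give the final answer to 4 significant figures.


epsilon_true = ln(1 + epsilon_eng)
epsilon_true = ln(1 + 0.09)
epsilon_true = 0.08618


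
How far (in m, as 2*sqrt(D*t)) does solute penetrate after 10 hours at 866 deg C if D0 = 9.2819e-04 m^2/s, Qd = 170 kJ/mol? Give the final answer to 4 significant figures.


Step 1: D = D0 * exp(-Qd/(R*T))
T = 1139.15 K
D = 9.2819e-04 * exp(-170e3 / (8.314 * 1139.15)) = 1.48651e-11 m^2/s
Step 2: L = 2*sqrt(D*t)
t = 10 h = 36000 s
L = 2*sqrt(1.48651e-11 * 36000) = 1.463e-03 m


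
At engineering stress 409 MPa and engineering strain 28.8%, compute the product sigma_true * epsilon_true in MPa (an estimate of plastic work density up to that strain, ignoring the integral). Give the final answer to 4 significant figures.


sigma_true = sigma_eng * (1 + epsilon_eng)
sigma_true = 409 * (1 + 0.288) = 526.792 MPa
epsilon_true = ln(1 + epsilon_eng)
epsilon_true = ln(1 + 0.288) = 0.253091
sigma_true * epsilon_true = 526.792 * 0.253091 = 133.3 MPa


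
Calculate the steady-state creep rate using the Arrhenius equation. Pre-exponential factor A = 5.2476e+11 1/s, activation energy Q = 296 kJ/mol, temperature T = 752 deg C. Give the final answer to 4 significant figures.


rate = A * exp(-Q / (R*T))
T = 752 + 273.15 = 1025.15 K
rate = 5.2476e+11 * exp(-296e3 / (8.314 * 1025.15))
rate = 4.338e-04 1/s


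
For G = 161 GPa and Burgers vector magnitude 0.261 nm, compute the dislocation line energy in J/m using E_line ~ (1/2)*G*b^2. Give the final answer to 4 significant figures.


E = G*b^2/2
b = 0.261 nm = 2.61e-10 m
G = 161 GPa = 1.61e+11 Pa
E = 0.5 * 1.61e+11 * (2.61e-10)^2
E = 5.484e-09 J/m


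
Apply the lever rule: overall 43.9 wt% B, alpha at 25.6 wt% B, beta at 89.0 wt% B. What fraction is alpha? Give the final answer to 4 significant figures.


f_alpha = (C_beta - C0) / (C_beta - C_alpha)
f_alpha = (89.0 - 43.9) / (89.0 - 25.6)
f_alpha = 0.7114


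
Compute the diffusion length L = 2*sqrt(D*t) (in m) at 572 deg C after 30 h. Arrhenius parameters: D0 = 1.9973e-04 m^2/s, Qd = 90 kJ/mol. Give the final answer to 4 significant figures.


Step 1: D = D0 * exp(-Qd/(R*T))
T = 845.15 K
D = 1.9973e-04 * exp(-90e3 / (8.314 * 845.15)) = 5.46735e-10 m^2/s
Step 2: L = 2*sqrt(D*t)
t = 30 h = 108000 s
L = 2*sqrt(5.46735e-10 * 108000) = 0.01537 m


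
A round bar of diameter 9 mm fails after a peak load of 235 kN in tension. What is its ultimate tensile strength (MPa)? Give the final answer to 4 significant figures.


A0 = pi*(d/2)^2 = pi*(9/2)^2 = 63.6173 mm^2
UTS = F_max / A0 = 235*1000 / 63.6173
UTS = 3694 MPa


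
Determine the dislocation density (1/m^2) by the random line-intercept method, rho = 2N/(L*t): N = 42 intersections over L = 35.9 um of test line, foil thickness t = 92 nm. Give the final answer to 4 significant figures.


rho = 2N / (L * t)
L = 35.9 um = 3.59e-05 m, t = 92 nm = 9.2e-08 m
rho = 2 * 42 / (3.59e-05 * 9.2e-08)
rho = 2.543e+13 1/m^2


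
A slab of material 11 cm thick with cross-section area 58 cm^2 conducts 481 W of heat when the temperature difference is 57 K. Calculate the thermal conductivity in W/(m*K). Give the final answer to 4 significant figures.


k = Q*L / (A*dT)
L = 0.11 m, A = 5.8e-03 m^2
k = 481 * 0.11 / (5.8e-03 * 57)
k = 160 W/(m*K)


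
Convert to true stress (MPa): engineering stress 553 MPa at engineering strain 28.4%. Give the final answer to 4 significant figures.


sigma_true = sigma_eng * (1 + epsilon_eng)
sigma_true = 553 * (1 + 0.284)
sigma_true = 710.1 MPa


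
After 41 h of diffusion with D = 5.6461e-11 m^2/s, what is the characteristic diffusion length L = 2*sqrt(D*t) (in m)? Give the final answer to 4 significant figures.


t = 41 hr = 147600 s
Diffusion length = 2*sqrt(D*t)
= 2*sqrt(5.6461e-11 * 147600)
= 5.774e-03 m


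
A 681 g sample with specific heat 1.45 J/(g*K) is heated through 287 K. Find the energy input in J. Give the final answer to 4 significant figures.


Q = m * cp * dT
Q = 681 * 1.45 * 287
Q = 283400 J


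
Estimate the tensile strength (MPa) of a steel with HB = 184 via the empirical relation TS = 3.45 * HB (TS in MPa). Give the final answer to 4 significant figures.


TS (MPa) = 3.45 * HB
TS = 3.45 * 184
TS = 634.8 MPa


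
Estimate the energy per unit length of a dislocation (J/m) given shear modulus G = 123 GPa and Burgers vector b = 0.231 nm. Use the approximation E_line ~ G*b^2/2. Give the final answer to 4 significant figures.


E = G*b^2/2
b = 0.231 nm = 2.31e-10 m
G = 123 GPa = 1.23e+11 Pa
E = 0.5 * 1.23e+11 * (2.31e-10)^2
E = 3.282e-09 J/m


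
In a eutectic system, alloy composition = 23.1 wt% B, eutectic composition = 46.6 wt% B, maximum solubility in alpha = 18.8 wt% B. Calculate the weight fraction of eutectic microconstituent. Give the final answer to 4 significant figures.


f_primary = (C_e - C0) / (C_e - C_alpha_max)
f_primary = (46.6 - 23.1) / (46.6 - 18.8)
f_primary = 0.845324
f_eutectic = 1 - 0.845324 = 0.1547


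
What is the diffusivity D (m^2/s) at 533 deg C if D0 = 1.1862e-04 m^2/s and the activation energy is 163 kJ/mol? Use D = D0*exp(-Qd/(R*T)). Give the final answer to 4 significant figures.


D = D0 * exp(-Qd / (R*T))
T = 806.15 K
D = 1.1862e-04 * exp(-163e3 / (8.314 * 806.15))
D = 3.252e-15 m^2/s


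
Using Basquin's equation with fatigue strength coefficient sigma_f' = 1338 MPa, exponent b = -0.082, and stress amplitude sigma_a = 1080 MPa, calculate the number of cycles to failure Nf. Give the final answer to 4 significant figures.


sigma_a = sigma_f' * (2*Nf)^b
2*Nf = (sigma_a / sigma_f')^(1/b)
2*Nf = (1080 / 1338)^(1/-0.082)
2*Nf = 13.6314
Nf = 6.816 cycles


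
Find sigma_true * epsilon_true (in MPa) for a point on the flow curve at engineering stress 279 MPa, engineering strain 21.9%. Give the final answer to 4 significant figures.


sigma_true = sigma_eng * (1 + epsilon_eng)
sigma_true = 279 * (1 + 0.219) = 340.101 MPa
epsilon_true = ln(1 + epsilon_eng)
epsilon_true = ln(1 + 0.219) = 0.198031
sigma_true * epsilon_true = 340.101 * 0.198031 = 67.35 MPa


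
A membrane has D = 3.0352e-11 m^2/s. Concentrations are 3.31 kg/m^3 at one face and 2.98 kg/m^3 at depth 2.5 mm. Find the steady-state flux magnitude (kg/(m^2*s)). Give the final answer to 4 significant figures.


J = -D * (dC/dx) = D * (C1 - C2) / dx
J = 3.0352e-11 * (3.31 - 2.98) / 2.5e-03
J = 4.006e-09 kg/(m^2*s)


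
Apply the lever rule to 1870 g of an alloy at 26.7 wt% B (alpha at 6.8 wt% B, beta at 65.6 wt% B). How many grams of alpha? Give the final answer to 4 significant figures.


f_alpha = (C_beta - C0) / (C_beta - C_alpha)
f_alpha = (65.6 - 26.7) / (65.6 - 6.8) = 0.661565
m_alpha = f_alpha * m_total = 0.661565 * 1870 = 1237 g


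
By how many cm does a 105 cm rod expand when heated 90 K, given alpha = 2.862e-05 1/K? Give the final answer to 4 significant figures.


dL = L0 * alpha * dT
dL = 105 * 2.862e-05 * 90
dL = 0.2705 cm


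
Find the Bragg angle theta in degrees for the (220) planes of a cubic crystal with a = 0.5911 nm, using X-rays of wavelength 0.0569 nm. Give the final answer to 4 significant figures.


d = a / sqrt(h^2+k^2+l^2)
d = 0.5911 / sqrt(8) = 0.208985 nm
lambda = 2*d*sin(theta)  =>  sin(theta) = lambda / (2*d)
sin(theta) = 0.0569 / (2 * 0.208985) = 0.136134
theta = 7.824 deg


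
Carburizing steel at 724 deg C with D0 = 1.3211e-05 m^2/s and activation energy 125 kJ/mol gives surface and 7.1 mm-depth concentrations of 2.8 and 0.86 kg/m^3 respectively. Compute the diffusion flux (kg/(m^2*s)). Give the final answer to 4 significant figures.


Step 1: D = D0 * exp(-Qd/(R*T))
T = 724 + 273.15 = 997.15 K
D = 1.3211e-05 * exp(-125e3 / (8.314 * 997.15)) = 3.73859e-12 m^2/s
Step 2: J = D * (C1 - C2) / dx
J = 3.73859e-12 * (2.8 - 0.86) / 7.1e-03
J = 1.022e-09 kg/(m^2*s)


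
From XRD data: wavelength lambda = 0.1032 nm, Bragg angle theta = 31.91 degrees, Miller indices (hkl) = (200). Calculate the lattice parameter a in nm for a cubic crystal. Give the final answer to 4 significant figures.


d = lambda / (2*sin(theta))
d = 0.1032 / (2*sin(31.91 deg))
d = 0.0976188 nm
a = d * sqrt(h^2+k^2+l^2) = 0.0976188 * sqrt(4)
a = 0.1952 nm


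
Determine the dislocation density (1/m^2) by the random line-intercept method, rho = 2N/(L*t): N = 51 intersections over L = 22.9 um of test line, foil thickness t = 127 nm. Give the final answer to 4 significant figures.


rho = 2N / (L * t)
L = 22.9 um = 2.29e-05 m, t = 127 nm = 1.27e-07 m
rho = 2 * 51 / (2.29e-05 * 1.27e-07)
rho = 3.507e+13 1/m^2


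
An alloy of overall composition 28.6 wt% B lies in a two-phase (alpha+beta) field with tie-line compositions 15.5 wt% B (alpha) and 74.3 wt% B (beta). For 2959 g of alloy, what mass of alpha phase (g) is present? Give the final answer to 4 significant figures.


f_alpha = (C_beta - C0) / (C_beta - C_alpha)
f_alpha = (74.3 - 28.6) / (74.3 - 15.5) = 0.777211
m_alpha = f_alpha * m_total = 0.777211 * 2959 = 2300 g


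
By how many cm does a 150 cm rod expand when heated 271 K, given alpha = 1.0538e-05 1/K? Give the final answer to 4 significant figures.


dL = L0 * alpha * dT
dL = 150 * 1.0538e-05 * 271
dL = 0.4284 cm


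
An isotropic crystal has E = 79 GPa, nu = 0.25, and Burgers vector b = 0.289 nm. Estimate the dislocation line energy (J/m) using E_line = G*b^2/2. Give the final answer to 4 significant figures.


Step 1: G = E / (2*(1+nu))
G = 79 / (2*(1+0.25)) = 31.6 GPa = 3.16e+10 Pa
Step 2: E_line = G*b^2/2
b = 0.289 nm = 2.89e-10 m
E_line = 0.5 * 3.16e+10 * (2.89e-10)^2 = 1.32e-09 J/m


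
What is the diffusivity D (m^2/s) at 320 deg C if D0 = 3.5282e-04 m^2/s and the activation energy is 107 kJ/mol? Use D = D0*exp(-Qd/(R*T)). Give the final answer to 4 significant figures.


D = D0 * exp(-Qd / (R*T))
T = 593.15 K
D = 3.5282e-04 * exp(-107e3 / (8.314 * 593.15))
D = 1.332e-13 m^2/s


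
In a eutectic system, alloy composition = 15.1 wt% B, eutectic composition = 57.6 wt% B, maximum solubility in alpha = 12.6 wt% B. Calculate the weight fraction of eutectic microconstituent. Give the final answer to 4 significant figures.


f_primary = (C_e - C0) / (C_e - C_alpha_max)
f_primary = (57.6 - 15.1) / (57.6 - 12.6)
f_primary = 0.944444
f_eutectic = 1 - 0.944444 = 0.05556


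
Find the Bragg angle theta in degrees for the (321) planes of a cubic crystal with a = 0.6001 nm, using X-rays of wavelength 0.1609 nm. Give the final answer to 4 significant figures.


d = a / sqrt(h^2+k^2+l^2)
d = 0.6001 / sqrt(14) = 0.160383 nm
lambda = 2*d*sin(theta)  =>  sin(theta) = lambda / (2*d)
sin(theta) = 0.1609 / (2 * 0.160383) = 0.50161
theta = 30.11 deg


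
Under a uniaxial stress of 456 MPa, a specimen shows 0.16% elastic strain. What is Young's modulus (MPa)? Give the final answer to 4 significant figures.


E = sigma / epsilon
epsilon = 0.16% = 1.6e-03
E = 456 / 1.6e-03
E = 285000 MPa


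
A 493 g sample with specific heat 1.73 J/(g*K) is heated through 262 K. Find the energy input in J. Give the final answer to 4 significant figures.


Q = m * cp * dT
Q = 493 * 1.73 * 262
Q = 223500 J


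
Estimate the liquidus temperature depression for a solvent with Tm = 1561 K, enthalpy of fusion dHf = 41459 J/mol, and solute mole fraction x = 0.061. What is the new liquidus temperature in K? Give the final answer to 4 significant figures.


dT = R*Tm^2*x / dHf
dT = 8.314 * 1561^2 * 0.061 / 41459
dT = 29.8076 K
T_new = 1561 - 29.8076 = 1531 K


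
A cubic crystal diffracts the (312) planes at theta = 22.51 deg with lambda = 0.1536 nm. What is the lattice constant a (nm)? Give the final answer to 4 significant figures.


d = lambda / (2*sin(theta))
d = 0.1536 / (2*sin(22.51 deg))
d = 0.200604 nm
a = d * sqrt(h^2+k^2+l^2) = 0.200604 * sqrt(14)
a = 0.7506 nm


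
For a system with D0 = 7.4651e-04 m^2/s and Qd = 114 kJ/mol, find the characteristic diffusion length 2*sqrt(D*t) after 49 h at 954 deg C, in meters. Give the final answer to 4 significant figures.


Step 1: D = D0 * exp(-Qd/(R*T))
T = 1227.15 K
D = 7.4651e-04 * exp(-114e3 / (8.314 * 1227.15)) = 1.04799e-08 m^2/s
Step 2: L = 2*sqrt(D*t)
t = 49 h = 176400 s
L = 2*sqrt(1.04799e-08 * 176400) = 0.08599 m


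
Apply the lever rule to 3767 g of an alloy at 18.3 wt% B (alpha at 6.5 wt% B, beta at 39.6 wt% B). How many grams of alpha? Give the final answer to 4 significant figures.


f_alpha = (C_beta - C0) / (C_beta - C_alpha)
f_alpha = (39.6 - 18.3) / (39.6 - 6.5) = 0.643505
m_alpha = f_alpha * m_total = 0.643505 * 3767 = 2424 g


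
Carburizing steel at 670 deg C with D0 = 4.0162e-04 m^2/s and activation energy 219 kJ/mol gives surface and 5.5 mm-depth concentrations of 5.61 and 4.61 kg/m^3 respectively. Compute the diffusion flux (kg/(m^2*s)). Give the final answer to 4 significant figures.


Step 1: D = D0 * exp(-Qd/(R*T))
T = 670 + 273.15 = 943.15 K
D = 4.0162e-04 * exp(-219e3 / (8.314 * 943.15)) = 2.98169e-16 m^2/s
Step 2: J = D * (C1 - C2) / dx
J = 2.98169e-16 * (5.61 - 4.61) / 5.5e-03
J = 5.421e-14 kg/(m^2*s)


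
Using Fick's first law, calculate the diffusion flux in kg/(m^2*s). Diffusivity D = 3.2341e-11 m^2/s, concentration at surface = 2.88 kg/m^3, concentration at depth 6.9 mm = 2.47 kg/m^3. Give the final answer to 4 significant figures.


J = -D * (dC/dx) = D * (C1 - C2) / dx
J = 3.2341e-11 * (2.88 - 2.47) / 6.9e-03
J = 1.922e-09 kg/(m^2*s)


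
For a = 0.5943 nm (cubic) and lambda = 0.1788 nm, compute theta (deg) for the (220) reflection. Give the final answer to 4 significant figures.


d = a / sqrt(h^2+k^2+l^2)
d = 0.5943 / sqrt(8) = 0.210117 nm
lambda = 2*d*sin(theta)  =>  sin(theta) = lambda / (2*d)
sin(theta) = 0.1788 / (2 * 0.210117) = 0.425478
theta = 25.18 deg


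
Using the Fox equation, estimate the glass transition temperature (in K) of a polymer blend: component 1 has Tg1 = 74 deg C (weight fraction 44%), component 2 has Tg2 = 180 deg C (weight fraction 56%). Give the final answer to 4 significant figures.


1/Tg = w1/Tg1 + w2/Tg2 (in Kelvin)
Tg1 = 347.15 K, Tg2 = 453.15 K
1/Tg = 0.44/347.15 + 0.56/453.15
Tg = 399.5 K


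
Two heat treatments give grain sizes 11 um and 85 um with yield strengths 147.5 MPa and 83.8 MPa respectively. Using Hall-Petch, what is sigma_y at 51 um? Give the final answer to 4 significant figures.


sigma_y = sigma0 + k / sqrt(d)
1/sqrt(d1) = 1/sqrt(1.1e-05) = 301.511;  1/sqrt(d2) = 108.465
k = (sigma1 - sigma2) / (1/sqrt(d1) - 1/sqrt(d2)) = (147.5 - 83.8) / (301.511 - 108.465) = 0.329973 MPa*m^0.5
sigma0 = sigma1 - k/sqrt(d1) = 147.5 - 0.329973*301.511 = 48.0094 MPa
sigma_y(d3) = 48.0094 + 0.329973 / sqrt(5.1e-05) = 94.21 MPa


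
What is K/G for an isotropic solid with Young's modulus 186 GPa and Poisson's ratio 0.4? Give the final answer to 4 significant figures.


G = E / (2*(1+nu))
G = 186 / (2*(1+0.4)) = 66.4286 GPa
K = E / (3*(1-2*nu))
K = 186 / (3*(1-2*0.4)) = 310 GPa
K/G = 310 / 66.4286 = 4.667


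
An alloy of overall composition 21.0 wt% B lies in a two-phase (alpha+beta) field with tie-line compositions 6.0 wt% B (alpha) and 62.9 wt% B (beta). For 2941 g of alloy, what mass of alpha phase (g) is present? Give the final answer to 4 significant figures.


f_alpha = (C_beta - C0) / (C_beta - C_alpha)
f_alpha = (62.9 - 21.0) / (62.9 - 6.0) = 0.73638
m_alpha = f_alpha * m_total = 0.73638 * 2941 = 2166 g


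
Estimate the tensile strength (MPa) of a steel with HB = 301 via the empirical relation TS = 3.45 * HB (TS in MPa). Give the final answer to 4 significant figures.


TS (MPa) = 3.45 * HB
TS = 3.45 * 301
TS = 1038 MPa


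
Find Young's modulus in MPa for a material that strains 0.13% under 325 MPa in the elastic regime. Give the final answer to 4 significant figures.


E = sigma / epsilon
epsilon = 0.13% = 1.3e-03
E = 325 / 1.3e-03
E = 250000 MPa


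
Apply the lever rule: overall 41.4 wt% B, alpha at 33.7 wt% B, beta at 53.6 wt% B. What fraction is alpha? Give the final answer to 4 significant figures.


f_alpha = (C_beta - C0) / (C_beta - C_alpha)
f_alpha = (53.6 - 41.4) / (53.6 - 33.7)
f_alpha = 0.6131


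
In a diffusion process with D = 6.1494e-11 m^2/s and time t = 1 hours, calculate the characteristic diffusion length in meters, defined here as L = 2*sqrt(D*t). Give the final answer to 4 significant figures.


t = 1 hr = 3600 s
Diffusion length = 2*sqrt(D*t)
= 2*sqrt(6.1494e-11 * 3600)
= 9.41e-04 m


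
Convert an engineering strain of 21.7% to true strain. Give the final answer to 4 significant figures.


epsilon_true = ln(1 + epsilon_eng)
epsilon_true = ln(1 + 0.217)
epsilon_true = 0.1964


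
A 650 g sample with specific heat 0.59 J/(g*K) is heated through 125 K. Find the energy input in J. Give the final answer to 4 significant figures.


Q = m * cp * dT
Q = 650 * 0.59 * 125
Q = 47940 J


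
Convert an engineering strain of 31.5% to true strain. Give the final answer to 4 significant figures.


epsilon_true = ln(1 + epsilon_eng)
epsilon_true = ln(1 + 0.315)
epsilon_true = 0.2738


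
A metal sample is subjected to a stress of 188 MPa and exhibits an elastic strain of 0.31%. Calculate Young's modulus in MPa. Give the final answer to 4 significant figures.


E = sigma / epsilon
epsilon = 0.31% = 3.1e-03
E = 188 / 3.1e-03
E = 60650 MPa


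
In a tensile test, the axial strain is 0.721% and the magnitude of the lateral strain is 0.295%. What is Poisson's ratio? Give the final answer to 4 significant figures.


nu = -epsilon_lat / epsilon_axial
Lateral strain is contraction (negative), so using magnitudes:
nu = 0.295 / 0.721
nu = 0.4092


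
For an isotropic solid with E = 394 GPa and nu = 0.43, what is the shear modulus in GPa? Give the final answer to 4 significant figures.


G = E / (2*(1+nu))
G = 394 / (2*(1+0.43))
G = 137.8 GPa


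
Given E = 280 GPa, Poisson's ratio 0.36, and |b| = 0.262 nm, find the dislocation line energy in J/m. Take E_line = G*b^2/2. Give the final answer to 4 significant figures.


Step 1: G = E / (2*(1+nu))
G = 280 / (2*(1+0.36)) = 102.941 GPa = 1.02941e+11 Pa
Step 2: E_line = G*b^2/2
b = 0.262 nm = 2.62e-10 m
E_line = 0.5 * 1.02941e+11 * (2.62e-10)^2 = 3.533e-09 J/m


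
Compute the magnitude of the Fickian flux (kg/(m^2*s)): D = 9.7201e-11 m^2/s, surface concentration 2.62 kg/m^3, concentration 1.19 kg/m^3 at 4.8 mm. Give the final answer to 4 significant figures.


J = -D * (dC/dx) = D * (C1 - C2) / dx
J = 9.7201e-11 * (2.62 - 1.19) / 4.8e-03
J = 2.896e-08 kg/(m^2*s)


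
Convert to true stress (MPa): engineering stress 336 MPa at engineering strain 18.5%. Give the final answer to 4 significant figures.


sigma_true = sigma_eng * (1 + epsilon_eng)
sigma_true = 336 * (1 + 0.185)
sigma_true = 398.2 MPa


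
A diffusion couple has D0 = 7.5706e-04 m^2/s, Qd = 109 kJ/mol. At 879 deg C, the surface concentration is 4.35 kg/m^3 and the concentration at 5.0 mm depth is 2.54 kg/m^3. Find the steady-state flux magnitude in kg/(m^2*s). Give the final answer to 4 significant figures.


Step 1: D = D0 * exp(-Qd/(R*T))
T = 879 + 273.15 = 1152.15 K
D = 7.5706e-04 * exp(-109e3 / (8.314 * 1152.15)) = 8.65476e-09 m^2/s
Step 2: J = D * (C1 - C2) / dx
J = 8.65476e-09 * (4.35 - 2.54) / 5e-03
J = 3.133e-06 kg/(m^2*s)
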